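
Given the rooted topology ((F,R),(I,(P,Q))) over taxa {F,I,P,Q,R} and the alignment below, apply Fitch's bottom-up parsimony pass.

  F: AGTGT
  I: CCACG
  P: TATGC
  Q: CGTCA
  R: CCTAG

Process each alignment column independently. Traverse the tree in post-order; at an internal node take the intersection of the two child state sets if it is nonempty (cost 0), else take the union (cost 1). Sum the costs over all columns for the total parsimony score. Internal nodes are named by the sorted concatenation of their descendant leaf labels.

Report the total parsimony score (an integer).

[col 0] FR: children F:{A}, R:{C} ∪→ {A,C}; cost 1
[col 0] PQ: children P:{T}, Q:{C} ∪→ {C,T}; cost 1
[col 0] IPQ: children I:{C}, PQ:{C,T} ∩→ {C}; cost 0
[col 0] FIPQR: children FR:{A,C}, IPQ:{C} ∩→ {C}; cost 0
[col 1] FR: children F:{G}, R:{C} ∪→ {C,G}; cost 1
[col 1] PQ: children P:{A}, Q:{G} ∪→ {A,G}; cost 1
[col 1] IPQ: children I:{C}, PQ:{A,G} ∪→ {A,C,G}; cost 1
[col 1] FIPQR: children FR:{C,G}, IPQ:{A,C,G} ∩→ {C,G}; cost 0
[col 2] FR: children F:{T}, R:{T} ∩→ {T}; cost 0
[col 2] PQ: children P:{T}, Q:{T} ∩→ {T}; cost 0
[col 2] IPQ: children I:{A}, PQ:{T} ∪→ {A,T}; cost 1
[col 2] FIPQR: children FR:{T}, IPQ:{A,T} ∩→ {T}; cost 0
[col 3] FR: children F:{G}, R:{A} ∪→ {A,G}; cost 1
[col 3] PQ: children P:{G}, Q:{C} ∪→ {C,G}; cost 1
[col 3] IPQ: children I:{C}, PQ:{C,G} ∩→ {C}; cost 0
[col 3] FIPQR: children FR:{A,G}, IPQ:{C} ∪→ {A,C,G}; cost 1
[col 4] FR: children F:{T}, R:{G} ∪→ {G,T}; cost 1
[col 4] PQ: children P:{C}, Q:{A} ∪→ {A,C}; cost 1
[col 4] IPQ: children I:{G}, PQ:{A,C} ∪→ {A,C,G}; cost 1
[col 4] FIPQR: children FR:{G,T}, IPQ:{A,C,G} ∩→ {G}; cost 0
per-site changes: [2, 3, 1, 3, 3]; total = 12

12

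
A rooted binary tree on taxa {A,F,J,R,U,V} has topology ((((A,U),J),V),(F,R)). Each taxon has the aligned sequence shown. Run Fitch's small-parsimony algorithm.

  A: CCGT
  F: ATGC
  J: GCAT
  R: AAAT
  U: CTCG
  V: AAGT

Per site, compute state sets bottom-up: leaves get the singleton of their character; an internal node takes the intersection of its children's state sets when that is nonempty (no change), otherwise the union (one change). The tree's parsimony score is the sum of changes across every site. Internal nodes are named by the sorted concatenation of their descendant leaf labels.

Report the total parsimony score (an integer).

10

[col 0] AU: children A:{C}, U:{C} ∩→ {C}; cost 0
[col 0] AJU: children AU:{C}, J:{G} ∪→ {C,G}; cost 1
[col 0] AJUV: children AJU:{C,G}, V:{A} ∪→ {A,C,G}; cost 1
[col 0] FR: children F:{A}, R:{A} ∩→ {A}; cost 0
[col 0] AFJRUV: children AJUV:{A,C,G}, FR:{A} ∩→ {A}; cost 0
[col 1] AU: children A:{C}, U:{T} ∪→ {C,T}; cost 1
[col 1] AJU: children AU:{C,T}, J:{C} ∩→ {C}; cost 0
[col 1] AJUV: children AJU:{C}, V:{A} ∪→ {A,C}; cost 1
[col 1] FR: children F:{T}, R:{A} ∪→ {A,T}; cost 1
[col 1] AFJRUV: children AJUV:{A,C}, FR:{A,T} ∩→ {A}; cost 0
[col 2] AU: children A:{G}, U:{C} ∪→ {C,G}; cost 1
[col 2] AJU: children AU:{C,G}, J:{A} ∪→ {A,C,G}; cost 1
[col 2] AJUV: children AJU:{A,C,G}, V:{G} ∩→ {G}; cost 0
[col 2] FR: children F:{G}, R:{A} ∪→ {A,G}; cost 1
[col 2] AFJRUV: children AJUV:{G}, FR:{A,G} ∩→ {G}; cost 0
[col 3] AU: children A:{T}, U:{G} ∪→ {G,T}; cost 1
[col 3] AJU: children AU:{G,T}, J:{T} ∩→ {T}; cost 0
[col 3] AJUV: children AJU:{T}, V:{T} ∩→ {T}; cost 0
[col 3] FR: children F:{C}, R:{T} ∪→ {C,T}; cost 1
[col 3] AFJRUV: children AJUV:{T}, FR:{C,T} ∩→ {T}; cost 0
per-site changes: [2, 3, 3, 2]; total = 10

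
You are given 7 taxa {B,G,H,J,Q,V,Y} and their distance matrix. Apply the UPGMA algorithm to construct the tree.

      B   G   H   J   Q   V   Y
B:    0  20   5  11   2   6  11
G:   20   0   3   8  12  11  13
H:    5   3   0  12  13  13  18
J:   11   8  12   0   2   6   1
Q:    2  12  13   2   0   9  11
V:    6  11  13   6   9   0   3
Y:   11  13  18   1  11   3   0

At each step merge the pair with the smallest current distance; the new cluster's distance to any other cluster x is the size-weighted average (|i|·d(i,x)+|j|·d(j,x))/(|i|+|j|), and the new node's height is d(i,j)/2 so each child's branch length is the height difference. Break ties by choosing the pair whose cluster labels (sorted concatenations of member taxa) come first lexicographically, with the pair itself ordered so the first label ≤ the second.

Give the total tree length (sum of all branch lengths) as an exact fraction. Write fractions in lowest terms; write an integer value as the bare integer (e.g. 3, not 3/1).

step 1: merge (J,Y) at d=1; branch lengths J→1/2, Y→1/2; new cluster JY
  updated: d(B,JY)=11, d(G,JY)=21/2, d(H,JY)=15, d(JY,Q)=13/2, d(JY,V)=9/2
step 2: merge (B,Q) at d=2; branch lengths B→1, Q→1; new cluster BQ
  updated: d(BQ,G)=16, d(BQ,H)=9, d(BQ,JY)=35/4, d(BQ,V)=15/2
step 3: merge (G,H) at d=3; branch lengths G→3/2, H→3/2; new cluster GH
  updated: d(BQ,GH)=25/2, d(GH,JY)=51/4, d(GH,V)=12
step 4: merge (JY,V) at d=9/2; branch lengths JY→7/4, V→9/4; new cluster JVY
  updated: d(BQ,JVY)=25/3, d(GH,JVY)=25/2
step 5: merge (BQ,JVY) at d=25/3; branch lengths BQ→19/6, JVY→23/12; new cluster BJQVY
  updated: d(BJQVY,GH)=25/2
step 6: merge (BJQVY,GH) at d=25/2; branch lengths BJQVY→25/12, GH→19/4; new cluster BGHJQVY
final tree: (((B:1,Q:1):19/6,((J:1/2,Y:1/2):7/4,V:9/4):23/12):25/12,(G:3/2,H:3/2):19/4)
total length: 263/12

263/12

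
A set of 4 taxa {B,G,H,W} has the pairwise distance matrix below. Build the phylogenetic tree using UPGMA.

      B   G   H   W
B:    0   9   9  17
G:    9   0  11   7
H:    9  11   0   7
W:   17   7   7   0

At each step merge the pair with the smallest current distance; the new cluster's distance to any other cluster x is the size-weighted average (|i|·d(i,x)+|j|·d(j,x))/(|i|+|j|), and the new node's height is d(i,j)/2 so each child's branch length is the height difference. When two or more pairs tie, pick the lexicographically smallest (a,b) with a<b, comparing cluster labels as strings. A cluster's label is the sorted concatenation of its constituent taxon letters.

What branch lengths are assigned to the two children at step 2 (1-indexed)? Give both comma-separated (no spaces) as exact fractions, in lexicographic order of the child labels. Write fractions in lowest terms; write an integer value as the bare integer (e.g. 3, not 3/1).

9/2,9/2

1. join G+W (d=7) ⇒ GW; edges |G|=7/2, |W|=7/2
  updated: d(B,GW)=13, d(GW,H)=9
2. join B+H (d=9) ⇒ BH; edges |B|=9/2, |H|=9/2
  updated: d(BH,GW)=11
3. join BH+GW (d=11) ⇒ BGHW; edges |BH|=1, |GW|=2
final tree: ((B:9/2,H:9/2):1,(G:7/2,W:7/2):2)
total length: 19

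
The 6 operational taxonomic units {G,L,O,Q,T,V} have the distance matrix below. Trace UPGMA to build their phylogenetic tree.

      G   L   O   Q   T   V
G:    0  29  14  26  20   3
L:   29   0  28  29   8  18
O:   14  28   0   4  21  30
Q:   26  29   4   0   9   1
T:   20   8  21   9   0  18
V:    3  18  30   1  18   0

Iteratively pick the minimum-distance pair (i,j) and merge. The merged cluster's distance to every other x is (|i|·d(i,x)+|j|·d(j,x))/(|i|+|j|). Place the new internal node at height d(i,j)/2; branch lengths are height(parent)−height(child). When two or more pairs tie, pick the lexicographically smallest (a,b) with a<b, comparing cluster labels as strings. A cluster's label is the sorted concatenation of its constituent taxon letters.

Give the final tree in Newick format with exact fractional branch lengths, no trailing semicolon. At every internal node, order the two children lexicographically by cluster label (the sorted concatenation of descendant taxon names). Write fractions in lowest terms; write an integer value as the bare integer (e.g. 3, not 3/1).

iteration 1: select Q,V (d=1); attach at lengths (1/2, 1/2); label the merged cluster QV
  updated: d(G,QV)=29/2, d(L,QV)=47/2, d(O,QV)=17, d(QV,T)=27/2
iteration 2: select L,T (d=8); attach at lengths (4, 4); label the merged cluster LT
  updated: d(G,LT)=49/2, d(LT,O)=49/2, d(LT,QV)=37/2
iteration 3: select G,O (d=14); attach at lengths (7, 7); label the merged cluster GO
  updated: d(GO,LT)=49/2, d(GO,QV)=63/4
iteration 4: select GO,QV (d=63/4); attach at lengths (7/8, 59/8); label the merged cluster GOQV
  updated: d(GOQV,LT)=43/2
iteration 5: select GOQV,LT (d=43/2); attach at lengths (23/8, 27/4); label the merged cluster GLOQTV
final tree: (((G:7,O:7):7/8,(Q:1/2,V:1/2):59/8):23/8,(L:4,T:4):27/4)
total length: 327/8

(((G:7,O:7):7/8,(Q:1/2,V:1/2):59/8):23/8,(L:4,T:4):27/4)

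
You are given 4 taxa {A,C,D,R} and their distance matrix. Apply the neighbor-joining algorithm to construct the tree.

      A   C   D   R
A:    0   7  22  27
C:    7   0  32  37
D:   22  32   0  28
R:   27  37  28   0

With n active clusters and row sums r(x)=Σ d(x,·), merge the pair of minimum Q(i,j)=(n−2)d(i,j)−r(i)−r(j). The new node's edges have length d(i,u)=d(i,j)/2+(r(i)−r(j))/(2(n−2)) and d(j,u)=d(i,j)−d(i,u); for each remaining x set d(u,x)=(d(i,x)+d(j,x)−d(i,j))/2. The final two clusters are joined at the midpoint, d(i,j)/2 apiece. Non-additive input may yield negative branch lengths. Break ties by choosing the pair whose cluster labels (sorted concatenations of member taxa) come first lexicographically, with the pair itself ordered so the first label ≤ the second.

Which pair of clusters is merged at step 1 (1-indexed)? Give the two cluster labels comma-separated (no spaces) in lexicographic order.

A,C

iteration 1: select A,C (d=7, Q=-118); attach at lengths (-3/2, 17/2); label the merged cluster AC
  updated: d(AC,D)=47/2, d(AC,R)=57/2
iteration 2: select AC,D (d=47/2, Q=-80); attach at lengths (12, 23/2); label the merged cluster ACD
  updated: d(ACD,R)=33/2
iteration 3: select ACD,R (d=33/2); attach at lengths (33/4, 33/4); label the merged cluster ACDR
final tree: (((A:-3/2,C:17/2):12,D:23/2):33/4,R:33/4)
total length: 47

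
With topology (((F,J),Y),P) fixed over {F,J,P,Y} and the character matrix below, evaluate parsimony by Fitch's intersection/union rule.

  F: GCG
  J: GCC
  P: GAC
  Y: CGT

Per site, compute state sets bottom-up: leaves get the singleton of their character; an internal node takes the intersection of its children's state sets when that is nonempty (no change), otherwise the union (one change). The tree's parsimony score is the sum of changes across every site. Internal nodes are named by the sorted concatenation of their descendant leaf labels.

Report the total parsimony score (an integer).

5

FJ@0: {G} ∩ {G} = {G} (intersection, +0)
FJY@0: {G} ∪ {C} = {C,G} (union, +1)
FJPY@0: {C,G} ∩ {G} = {G} (intersection, +0)
FJ@1: {C} ∩ {C} = {C} (intersection, +0)
FJY@1: {C} ∪ {G} = {C,G} (union, +1)
FJPY@1: {C,G} ∪ {A} = {A,C,G} (union, +1)
FJ@2: {G} ∪ {C} = {C,G} (union, +1)
FJY@2: {C,G} ∪ {T} = {C,G,T} (union, +1)
FJPY@2: {C,G,T} ∩ {C} = {C} (intersection, +0)
per-site changes: [1, 2, 2]; total = 5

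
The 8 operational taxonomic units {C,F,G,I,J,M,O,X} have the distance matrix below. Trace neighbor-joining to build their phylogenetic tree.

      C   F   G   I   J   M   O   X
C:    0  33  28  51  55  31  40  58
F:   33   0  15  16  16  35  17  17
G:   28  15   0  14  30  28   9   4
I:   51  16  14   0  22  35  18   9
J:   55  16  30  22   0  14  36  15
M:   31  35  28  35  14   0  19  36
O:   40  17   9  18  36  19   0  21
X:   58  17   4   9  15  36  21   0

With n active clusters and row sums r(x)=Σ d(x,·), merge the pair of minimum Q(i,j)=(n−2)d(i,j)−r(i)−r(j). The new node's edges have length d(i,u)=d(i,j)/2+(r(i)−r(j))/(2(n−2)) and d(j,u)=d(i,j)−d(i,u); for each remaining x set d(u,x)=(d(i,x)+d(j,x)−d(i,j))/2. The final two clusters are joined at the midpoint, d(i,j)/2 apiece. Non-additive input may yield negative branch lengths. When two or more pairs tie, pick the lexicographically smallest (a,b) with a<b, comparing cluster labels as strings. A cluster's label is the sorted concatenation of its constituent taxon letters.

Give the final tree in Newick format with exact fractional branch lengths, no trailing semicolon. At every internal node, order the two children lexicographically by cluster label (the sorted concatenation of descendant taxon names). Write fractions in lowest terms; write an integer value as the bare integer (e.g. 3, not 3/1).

1. join C+M (d=31, Q=-308) ⇒ CM; edges |C|=71/3, |M|=22/3
  updated: d(CM,F)=37/2, d(CM,G)=25/2, d(CM,I)=55/2, d(CM,J)=19, d(CM,O)=14, d(CM,X)=63/2
2. join CM+O (d=14, Q=-168) ⇒ CMO; edges |CM|=39/5, |O|=31/5
  updated: d(CMO,F)=43/4, d(CMO,G)=15/4, d(CMO,I)=63/4, d(CMO,J)=41/2, d(CMO,X)=77/4
3. join CMO+G (d=15/4, Q=-487/4) ⇒ CGMO; edges |CMO|=73/32, |G|=47/32
  updated: d(CGMO,F)=11, d(CGMO,I)=13, d(CGMO,J)=187/8, d(CGMO,X)=39/4
4. join F+J (d=16, Q=-707/8) ⇒ FJ; edges |F|=253/48, |J|=515/48
  updated: d(CGMO,FJ)=147/16, d(FJ,I)=11, d(FJ,X)=8
5. join CGMO+FJ (d=147/16, Q=-167/4) ⇒ CFGJMO; edges |CGMO|=177/32, |FJ|=117/32
  updated: d(CFGJMO,I)=237/32, d(CFGJMO,X)=137/32
6. join CFGJMO+I (d=237/32, Q=-331/16) ⇒ CFGIJMO; edges |CFGJMO|=43/32, |I|=97/16
  updated: d(CFGIJMO,X)=47/16
7. join CFGIJMO+X (d=47/16) ⇒ CFGIJMOX; edges |CFGIJMO|=47/32, |X|=47/32
final tree: ((((((C:71/3,M:22/3):39/5,O:31/5):73/32,G:47/32):177/32,(F:253/48,J:515/48):117/32):43/32,I:97/16):47/32,X:47/32)
total length: 2697/32

((((((C:71/3,M:22/3):39/5,O:31/5):73/32,G:47/32):177/32,(F:253/48,J:515/48):117/32):43/32,I:97/16):47/32,X:47/32)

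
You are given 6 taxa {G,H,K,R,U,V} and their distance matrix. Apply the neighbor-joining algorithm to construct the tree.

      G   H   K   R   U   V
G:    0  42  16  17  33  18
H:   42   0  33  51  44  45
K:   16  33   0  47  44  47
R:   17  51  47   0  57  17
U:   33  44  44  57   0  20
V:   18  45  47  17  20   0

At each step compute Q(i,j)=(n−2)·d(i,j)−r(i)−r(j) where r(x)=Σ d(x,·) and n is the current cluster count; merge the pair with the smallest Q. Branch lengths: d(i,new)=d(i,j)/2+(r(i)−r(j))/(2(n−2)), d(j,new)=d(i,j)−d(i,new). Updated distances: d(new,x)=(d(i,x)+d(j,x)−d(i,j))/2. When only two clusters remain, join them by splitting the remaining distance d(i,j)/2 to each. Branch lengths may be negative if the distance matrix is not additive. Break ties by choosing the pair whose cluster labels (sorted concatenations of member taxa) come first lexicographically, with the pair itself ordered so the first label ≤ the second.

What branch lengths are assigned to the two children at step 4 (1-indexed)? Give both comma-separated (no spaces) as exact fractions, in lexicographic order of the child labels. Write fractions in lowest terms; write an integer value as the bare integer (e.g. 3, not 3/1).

step 1: merge (H,K) at d=33, Q=-270; branch lengths H→20, K→13; new cluster HK
  updated: d(G,HK)=25/2, d(HK,R)=65/2, d(HK,U)=55/2, d(HK,V)=59/2
step 2: merge (U,V) at d=20, Q=-162; branch lengths U→113/6, V→7/6; new cluster UV
  updated: d(G,UV)=31/2, d(HK,UV)=37/2, d(R,UV)=27
step 3: merge (G,R) at d=17, Q=-175/2; branch lengths G→5/8, R→131/8; new cluster GR
  updated: d(GR,HK)=14, d(GR,UV)=51/4
step 4: merge (GR,HK) at d=14, Q=-181/4; branch lengths GR→33/8, HK→79/8; new cluster GHKR
  updated: d(GHKR,UV)=69/8
step 5: merge (GHKR,UV) at d=69/8; branch lengths GHKR→69/16, UV→69/16; new cluster GHKRUV
final tree: (((G:5/8,R:131/8):33/8,(H:20,K:13):79/8):69/16,(U:113/6,V:7/6):69/16)
total length: 741/8

33/8,79/8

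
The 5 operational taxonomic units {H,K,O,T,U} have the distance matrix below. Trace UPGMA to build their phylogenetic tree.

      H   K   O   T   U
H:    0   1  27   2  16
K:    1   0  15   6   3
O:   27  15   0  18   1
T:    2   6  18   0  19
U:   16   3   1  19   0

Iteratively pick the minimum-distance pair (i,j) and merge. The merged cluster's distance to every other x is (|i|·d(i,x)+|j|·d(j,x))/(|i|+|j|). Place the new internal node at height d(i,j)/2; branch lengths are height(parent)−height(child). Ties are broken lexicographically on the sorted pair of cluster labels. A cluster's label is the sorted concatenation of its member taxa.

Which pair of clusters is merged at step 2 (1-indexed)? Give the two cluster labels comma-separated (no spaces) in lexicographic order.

step 1: merge (H,K) at d=1; branch lengths H→1/2, K→1/2; new cluster HK
  updated: d(HK,O)=21, d(HK,T)=4, d(HK,U)=19/2
step 2: merge (O,U) at d=1; branch lengths O→1/2, U→1/2; new cluster OU
  updated: d(HK,OU)=61/4, d(OU,T)=37/2
step 3: merge (HK,T) at d=4; branch lengths HK→3/2, T→2; new cluster HKT
  updated: d(HKT,OU)=49/3
step 4: merge (HKT,OU) at d=49/3; branch lengths HKT→37/6, OU→23/3; new cluster HKOTU
final tree: (((H:1/2,K:1/2):3/2,T:2):37/6,(O:1/2,U:1/2):23/3)
total length: 58/3

O,U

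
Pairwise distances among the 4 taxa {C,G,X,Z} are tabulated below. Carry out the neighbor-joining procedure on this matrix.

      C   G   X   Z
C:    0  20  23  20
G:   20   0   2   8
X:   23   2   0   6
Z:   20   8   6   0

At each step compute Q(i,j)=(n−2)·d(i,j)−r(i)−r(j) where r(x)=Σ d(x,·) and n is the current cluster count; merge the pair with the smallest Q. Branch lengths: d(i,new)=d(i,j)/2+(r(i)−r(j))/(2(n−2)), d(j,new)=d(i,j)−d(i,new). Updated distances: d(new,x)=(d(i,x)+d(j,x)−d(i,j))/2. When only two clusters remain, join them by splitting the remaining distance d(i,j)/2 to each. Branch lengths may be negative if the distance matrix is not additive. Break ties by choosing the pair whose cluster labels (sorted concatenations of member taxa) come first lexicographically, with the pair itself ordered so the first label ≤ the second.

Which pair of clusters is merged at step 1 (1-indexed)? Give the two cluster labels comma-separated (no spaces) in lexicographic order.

C,Z

step 1: merge (C,Z) at d=20, Q=-57; branch lengths C→69/4, Z→11/4; new cluster CZ
  updated: d(CZ,G)=4, d(CZ,X)=9/2
step 2: merge (CZ,G) at d=4, Q=-21/2; branch lengths CZ→13/4, G→3/4; new cluster CGZ
  updated: d(CGZ,X)=5/4
step 3: merge (CGZ,X) at d=5/4; branch lengths CGZ→5/8, X→5/8; new cluster CGXZ
final tree: (((C:69/4,Z:11/4):13/4,G:3/4):5/8,X:5/8)
total length: 101/4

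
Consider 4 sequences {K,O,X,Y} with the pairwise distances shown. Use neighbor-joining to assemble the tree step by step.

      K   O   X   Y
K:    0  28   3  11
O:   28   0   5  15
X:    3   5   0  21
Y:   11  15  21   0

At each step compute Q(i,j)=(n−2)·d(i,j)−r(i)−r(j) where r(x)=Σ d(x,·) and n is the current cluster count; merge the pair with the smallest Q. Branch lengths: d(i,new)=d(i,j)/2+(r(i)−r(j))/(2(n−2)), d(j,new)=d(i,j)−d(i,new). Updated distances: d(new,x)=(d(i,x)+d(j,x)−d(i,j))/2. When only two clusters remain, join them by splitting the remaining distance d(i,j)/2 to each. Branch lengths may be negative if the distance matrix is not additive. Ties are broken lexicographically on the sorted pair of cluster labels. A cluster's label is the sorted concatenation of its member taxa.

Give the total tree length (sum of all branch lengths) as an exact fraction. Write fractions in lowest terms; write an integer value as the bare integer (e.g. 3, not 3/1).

step 1: merge (K,Y) at d=11, Q=-67; branch lengths K→17/4, Y→27/4; new cluster KY
  updated: d(KY,O)=16, d(KY,X)=13/2
step 2: merge (KY,O) at d=16, Q=-55/2; branch lengths KY→35/4, O→29/4; new cluster KOY
  updated: d(KOY,X)=-9/4
step 3: merge (KOY,X) at d=-9/4; branch lengths KOY→-9/8, X→-9/8; new cluster KOXY
final tree: (((K:17/4,Y:27/4):35/4,O:29/4):-9/8,X:-9/8)
total length: 99/4

99/4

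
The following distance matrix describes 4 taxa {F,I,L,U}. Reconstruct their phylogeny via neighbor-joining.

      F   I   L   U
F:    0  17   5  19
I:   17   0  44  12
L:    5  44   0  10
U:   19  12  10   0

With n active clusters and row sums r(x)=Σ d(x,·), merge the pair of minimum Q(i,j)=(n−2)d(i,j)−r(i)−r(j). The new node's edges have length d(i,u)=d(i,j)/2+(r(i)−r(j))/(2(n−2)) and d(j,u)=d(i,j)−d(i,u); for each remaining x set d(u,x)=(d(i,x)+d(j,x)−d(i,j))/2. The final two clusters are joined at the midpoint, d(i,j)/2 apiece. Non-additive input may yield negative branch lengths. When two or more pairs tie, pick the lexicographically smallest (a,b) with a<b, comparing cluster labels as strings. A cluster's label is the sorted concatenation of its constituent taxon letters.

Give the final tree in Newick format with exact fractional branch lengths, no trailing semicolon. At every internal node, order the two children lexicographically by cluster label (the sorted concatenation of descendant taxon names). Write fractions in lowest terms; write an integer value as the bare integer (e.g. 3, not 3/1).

(((F:-2,L:7):14,I:14):-1,U:-1)

iteration 1: select F,L (d=5, Q=-90); attach at lengths (-2, 7); label the merged cluster FL
  updated: d(FL,I)=28, d(FL,U)=12
iteration 2: select FL,I (d=28, Q=-52); attach at lengths (14, 14); label the merged cluster FIL
  updated: d(FIL,U)=-2
iteration 3: select FIL,U (d=-2); attach at lengths (-1, -1); label the merged cluster FILU
final tree: (((F:-2,L:7):14,I:14):-1,U:-1)
total length: 31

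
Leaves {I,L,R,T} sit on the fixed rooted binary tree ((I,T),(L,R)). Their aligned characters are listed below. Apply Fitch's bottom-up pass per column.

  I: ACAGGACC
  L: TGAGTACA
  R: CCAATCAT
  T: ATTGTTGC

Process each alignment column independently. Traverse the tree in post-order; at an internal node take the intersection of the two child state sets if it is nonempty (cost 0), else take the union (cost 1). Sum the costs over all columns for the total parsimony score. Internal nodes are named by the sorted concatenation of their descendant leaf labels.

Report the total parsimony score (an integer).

13

[col 0] IT: children I:{A}, T:{A} ∩→ {A}; cost 0
[col 0] LR: children L:{T}, R:{C} ∪→ {C,T}; cost 1
[col 0] ILRT: children IT:{A}, LR:{C,T} ∪→ {A,C,T}; cost 1
[col 1] IT: children I:{C}, T:{T} ∪→ {C,T}; cost 1
[col 1] LR: children L:{G}, R:{C} ∪→ {C,G}; cost 1
[col 1] ILRT: children IT:{C,T}, LR:{C,G} ∩→ {C}; cost 0
[col 2] IT: children I:{A}, T:{T} ∪→ {A,T}; cost 1
[col 2] LR: children L:{A}, R:{A} ∩→ {A}; cost 0
[col 2] ILRT: children IT:{A,T}, LR:{A} ∩→ {A}; cost 0
[col 3] IT: children I:{G}, T:{G} ∩→ {G}; cost 0
[col 3] LR: children L:{G}, R:{A} ∪→ {A,G}; cost 1
[col 3] ILRT: children IT:{G}, LR:{A,G} ∩→ {G}; cost 0
[col 4] IT: children I:{G}, T:{T} ∪→ {G,T}; cost 1
[col 4] LR: children L:{T}, R:{T} ∩→ {T}; cost 0
[col 4] ILRT: children IT:{G,T}, LR:{T} ∩→ {T}; cost 0
[col 5] IT: children I:{A}, T:{T} ∪→ {A,T}; cost 1
[col 5] LR: children L:{A}, R:{C} ∪→ {A,C}; cost 1
[col 5] ILRT: children IT:{A,T}, LR:{A,C} ∩→ {A}; cost 0
[col 6] IT: children I:{C}, T:{G} ∪→ {C,G}; cost 1
[col 6] LR: children L:{C}, R:{A} ∪→ {A,C}; cost 1
[col 6] ILRT: children IT:{C,G}, LR:{A,C} ∩→ {C}; cost 0
[col 7] IT: children I:{C}, T:{C} ∩→ {C}; cost 0
[col 7] LR: children L:{A}, R:{T} ∪→ {A,T}; cost 1
[col 7] ILRT: children IT:{C}, LR:{A,T} ∪→ {A,C,T}; cost 1
per-site changes: [2, 2, 1, 1, 1, 2, 2, 2]; total = 13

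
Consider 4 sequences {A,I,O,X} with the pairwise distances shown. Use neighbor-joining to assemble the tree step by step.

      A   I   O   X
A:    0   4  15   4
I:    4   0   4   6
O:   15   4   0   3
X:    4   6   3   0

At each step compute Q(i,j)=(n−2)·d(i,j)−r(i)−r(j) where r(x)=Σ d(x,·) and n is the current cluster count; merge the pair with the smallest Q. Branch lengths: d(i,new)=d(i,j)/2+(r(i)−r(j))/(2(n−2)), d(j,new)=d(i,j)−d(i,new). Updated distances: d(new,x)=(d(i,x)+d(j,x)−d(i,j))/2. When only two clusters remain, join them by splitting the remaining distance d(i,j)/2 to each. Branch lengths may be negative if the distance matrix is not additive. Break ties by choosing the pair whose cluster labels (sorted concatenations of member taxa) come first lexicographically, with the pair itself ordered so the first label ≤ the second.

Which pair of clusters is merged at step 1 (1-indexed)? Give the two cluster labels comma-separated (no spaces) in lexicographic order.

step 1: merge (A,I) at d=4, Q=-29; branch lengths A→17/4, I→-1/4; new cluster AI
  updated: d(AI,O)=15/2, d(AI,X)=3
step 2: merge (AI,O) at d=15/2, Q=-27/2; branch lengths AI→15/4, O→15/4; new cluster AIO
  updated: d(AIO,X)=-3/4
step 3: merge (AIO,X) at d=-3/4; branch lengths AIO→-3/8, X→-3/8; new cluster AIOX
final tree: (((A:17/4,I:-1/4):15/4,O:15/4):-3/8,X:-3/8)
total length: 43/4

A,I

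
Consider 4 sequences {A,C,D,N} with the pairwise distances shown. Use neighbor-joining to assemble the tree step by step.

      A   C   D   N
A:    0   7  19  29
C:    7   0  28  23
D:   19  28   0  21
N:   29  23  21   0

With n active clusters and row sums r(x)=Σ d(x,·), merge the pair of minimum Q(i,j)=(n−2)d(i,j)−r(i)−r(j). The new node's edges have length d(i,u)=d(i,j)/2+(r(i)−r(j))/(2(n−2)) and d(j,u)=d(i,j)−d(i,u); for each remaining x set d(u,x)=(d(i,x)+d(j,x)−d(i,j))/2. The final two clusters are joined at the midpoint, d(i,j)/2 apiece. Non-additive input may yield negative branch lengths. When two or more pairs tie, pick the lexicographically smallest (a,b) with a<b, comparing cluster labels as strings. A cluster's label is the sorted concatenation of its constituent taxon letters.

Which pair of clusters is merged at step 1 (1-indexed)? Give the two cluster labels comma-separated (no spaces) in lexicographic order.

step 1: merge (A,C) at d=7, Q=-99; branch lengths A→11/4, C→17/4; new cluster AC
  updated: d(AC,D)=20, d(AC,N)=45/2
step 2: merge (AC,D) at d=20, Q=-127/2; branch lengths AC→43/4, D→37/4; new cluster ACD
  updated: d(ACD,N)=47/4
step 3: merge (ACD,N) at d=47/4; branch lengths ACD→47/8, N→47/8; new cluster ACDN
final tree: (((A:11/4,C:17/4):43/4,D:37/4):47/8,N:47/8)
total length: 155/4

A,C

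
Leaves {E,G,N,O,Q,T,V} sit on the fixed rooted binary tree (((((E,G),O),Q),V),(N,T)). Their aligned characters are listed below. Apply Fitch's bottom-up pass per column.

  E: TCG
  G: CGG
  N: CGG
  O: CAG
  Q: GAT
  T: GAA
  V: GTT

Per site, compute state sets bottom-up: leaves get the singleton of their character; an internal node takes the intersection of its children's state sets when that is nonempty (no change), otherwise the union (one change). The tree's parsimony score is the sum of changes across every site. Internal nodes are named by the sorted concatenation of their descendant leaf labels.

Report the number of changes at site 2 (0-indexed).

[col 0] EG: children E:{T}, G:{C} ∪→ {C,T}; cost 1
[col 0] EGO: children EG:{C,T}, O:{C} ∩→ {C}; cost 0
[col 0] EGOQ: children EGO:{C}, Q:{G} ∪→ {C,G}; cost 1
[col 0] EGOQV: children EGOQ:{C,G}, V:{G} ∩→ {G}; cost 0
[col 0] NT: children N:{C}, T:{G} ∪→ {C,G}; cost 1
[col 0] EGNOQTV: children EGOQV:{G}, NT:{C,G} ∩→ {G}; cost 0
[col 1] EG: children E:{C}, G:{G} ∪→ {C,G}; cost 1
[col 1] EGO: children EG:{C,G}, O:{A} ∪→ {A,C,G}; cost 1
[col 1] EGOQ: children EGO:{A,C,G}, Q:{A} ∩→ {A}; cost 0
[col 1] EGOQV: children EGOQ:{A}, V:{T} ∪→ {A,T}; cost 1
[col 1] NT: children N:{G}, T:{A} ∪→ {A,G}; cost 1
[col 1] EGNOQTV: children EGOQV:{A,T}, NT:{A,G} ∩→ {A}; cost 0
[col 2] EG: children E:{G}, G:{G} ∩→ {G}; cost 0
[col 2] EGO: children EG:{G}, O:{G} ∩→ {G}; cost 0
[col 2] EGOQ: children EGO:{G}, Q:{T} ∪→ {G,T}; cost 1
[col 2] EGOQV: children EGOQ:{G,T}, V:{T} ∩→ {T}; cost 0
[col 2] NT: children N:{G}, T:{A} ∪→ {A,G}; cost 1
[col 2] EGNOQTV: children EGOQV:{T}, NT:{A,G} ∪→ {A,G,T}; cost 1
per-site changes: [3, 4, 3]; total = 10

3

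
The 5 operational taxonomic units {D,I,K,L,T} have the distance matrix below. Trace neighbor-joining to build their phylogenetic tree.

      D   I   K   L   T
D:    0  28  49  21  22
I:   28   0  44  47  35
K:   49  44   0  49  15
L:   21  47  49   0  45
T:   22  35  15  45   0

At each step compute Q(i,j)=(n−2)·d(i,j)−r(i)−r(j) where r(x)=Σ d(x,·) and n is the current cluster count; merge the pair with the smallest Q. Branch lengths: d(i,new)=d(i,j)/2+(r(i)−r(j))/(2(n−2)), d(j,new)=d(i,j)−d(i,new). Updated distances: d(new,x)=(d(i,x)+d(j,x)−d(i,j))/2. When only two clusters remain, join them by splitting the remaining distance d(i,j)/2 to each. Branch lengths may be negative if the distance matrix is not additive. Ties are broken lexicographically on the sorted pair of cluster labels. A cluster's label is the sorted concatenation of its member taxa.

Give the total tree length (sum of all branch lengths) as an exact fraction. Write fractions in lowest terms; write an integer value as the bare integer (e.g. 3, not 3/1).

1. join K+T (d=15, Q=-229) ⇒ KT; edges |K|=85/6, |T|=5/6
  updated: d(D,KT)=28, d(I,KT)=32, d(KT,L)=79/2
2. join D+L (d=21, Q=-285/2) ⇒ DL; edges |D|=23/8, |L|=145/8
  updated: d(DL,I)=27, d(DL,KT)=93/4
3. join DL+I (d=27, Q=-329/4) ⇒ DIL; edges |DL|=73/8, |I|=143/8
  updated: d(DIL,KT)=113/8
4. join DIL+KT (d=113/8) ⇒ DIKLT; edges |DIL|=113/16, |KT|=113/16
final tree: (((D:23/8,L:145/8):73/8,I:143/8):113/16,(K:85/6,T:5/6):113/16)
total length: 617/8

617/8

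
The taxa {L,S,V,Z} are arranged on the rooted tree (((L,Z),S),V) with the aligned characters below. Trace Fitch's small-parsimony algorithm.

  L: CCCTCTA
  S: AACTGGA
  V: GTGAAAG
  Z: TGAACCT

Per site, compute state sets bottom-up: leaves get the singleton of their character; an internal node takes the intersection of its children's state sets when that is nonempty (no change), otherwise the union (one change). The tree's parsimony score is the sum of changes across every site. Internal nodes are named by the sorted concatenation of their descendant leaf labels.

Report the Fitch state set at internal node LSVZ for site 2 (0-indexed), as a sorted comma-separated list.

LZ@0: {C} ∪ {T} = {C,T} (union, +1)
LSZ@0: {C,T} ∪ {A} = {A,C,T} (union, +1)
LSVZ@0: {A,C,T} ∪ {G} = {A,C,G,T} (union, +1)
LZ@1: {C} ∪ {G} = {C,G} (union, +1)
LSZ@1: {C,G} ∪ {A} = {A,C,G} (union, +1)
LSVZ@1: {A,C,G} ∪ {T} = {A,C,G,T} (union, +1)
LZ@2: {C} ∪ {A} = {A,C} (union, +1)
LSZ@2: {A,C} ∩ {C} = {C} (intersection, +0)
LSVZ@2: {C} ∪ {G} = {C,G} (union, +1)
LZ@3: {T} ∪ {A} = {A,T} (union, +1)
LSZ@3: {A,T} ∩ {T} = {T} (intersection, +0)
LSVZ@3: {T} ∪ {A} = {A,T} (union, +1)
LZ@4: {C} ∩ {C} = {C} (intersection, +0)
LSZ@4: {C} ∪ {G} = {C,G} (union, +1)
LSVZ@4: {C,G} ∪ {A} = {A,C,G} (union, +1)
LZ@5: {T} ∪ {C} = {C,T} (union, +1)
LSZ@5: {C,T} ∪ {G} = {C,G,T} (union, +1)
LSVZ@5: {C,G,T} ∪ {A} = {A,C,G,T} (union, +1)
LZ@6: {A} ∪ {T} = {A,T} (union, +1)
LSZ@6: {A,T} ∩ {A} = {A} (intersection, +0)
LSVZ@6: {A} ∪ {G} = {A,G} (union, +1)
per-site changes: [3, 3, 2, 2, 2, 3, 2]; total = 17

C,G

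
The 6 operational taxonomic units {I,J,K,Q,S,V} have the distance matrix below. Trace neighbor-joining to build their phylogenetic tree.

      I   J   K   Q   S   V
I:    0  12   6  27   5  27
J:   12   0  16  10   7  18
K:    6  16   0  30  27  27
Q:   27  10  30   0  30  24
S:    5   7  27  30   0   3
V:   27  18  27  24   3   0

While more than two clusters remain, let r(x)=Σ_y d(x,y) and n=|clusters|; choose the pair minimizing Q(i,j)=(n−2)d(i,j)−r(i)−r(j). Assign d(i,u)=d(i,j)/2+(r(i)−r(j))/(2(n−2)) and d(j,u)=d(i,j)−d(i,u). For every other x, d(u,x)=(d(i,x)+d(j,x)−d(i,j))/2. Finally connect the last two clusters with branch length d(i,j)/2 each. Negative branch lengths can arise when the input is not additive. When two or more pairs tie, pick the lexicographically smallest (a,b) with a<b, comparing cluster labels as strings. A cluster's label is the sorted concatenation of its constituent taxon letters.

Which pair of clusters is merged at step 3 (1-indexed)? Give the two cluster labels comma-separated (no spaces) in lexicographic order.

1. join I+K (d=6, Q=-159) ⇒ IK; edges |I|=-5/8, |K|=53/8
  updated: d(IK,J)=11, d(IK,Q)=51/2, d(IK,S)=13, d(IK,V)=24
2. join S+V (d=3, Q=-113) ⇒ SV; edges |S|=-7/6, |V|=25/6
  updated: d(IK,SV)=17, d(J,SV)=11, d(Q,SV)=51/2
3. join IK+SV (d=17, Q=-73) ⇒ IKSV; edges |IK|=17/2, |SV|=17/2
  updated: d(IKSV,J)=5/2, d(IKSV,Q)=17
4. join IKSV+J (d=5/2, Q=-59/2) ⇒ IJKSV; edges |IKSV|=19/4, |J|=-9/4
  updated: d(IJKSV,Q)=49/4
5. join IJKSV+Q (d=49/4) ⇒ IJKQSV; edges |IJKSV|=49/8, |Q|=49/8
final tree: ((((I:-5/8,K:53/8):17/2,(S:-7/6,V:25/6):17/2):19/4,J:-9/4):49/8,Q:49/8)
total length: 163/4

IK,SV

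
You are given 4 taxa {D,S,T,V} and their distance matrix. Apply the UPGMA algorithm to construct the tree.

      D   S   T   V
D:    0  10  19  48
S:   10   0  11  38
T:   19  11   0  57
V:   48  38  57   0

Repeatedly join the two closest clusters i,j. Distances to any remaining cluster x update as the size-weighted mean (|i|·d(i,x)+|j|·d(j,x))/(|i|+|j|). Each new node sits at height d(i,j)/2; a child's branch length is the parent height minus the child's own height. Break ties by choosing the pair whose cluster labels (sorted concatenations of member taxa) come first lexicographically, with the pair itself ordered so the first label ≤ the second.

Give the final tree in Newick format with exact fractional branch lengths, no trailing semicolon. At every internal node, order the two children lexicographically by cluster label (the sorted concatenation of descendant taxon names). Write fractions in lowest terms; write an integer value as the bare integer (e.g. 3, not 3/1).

step 1: merge (D,S) at d=10; branch lengths D→5, S→5; new cluster DS
  updated: d(DS,T)=15, d(DS,V)=43
step 2: merge (DS,T) at d=15; branch lengths DS→5/2, T→15/2; new cluster DST
  updated: d(DST,V)=143/3
step 3: merge (DST,V) at d=143/3; branch lengths DST→49/3, V→143/6; new cluster DSTV
final tree: (((D:5,S:5):5/2,T:15/2):49/3,V:143/6)
total length: 361/6

(((D:5,S:5):5/2,T:15/2):49/3,V:143/6)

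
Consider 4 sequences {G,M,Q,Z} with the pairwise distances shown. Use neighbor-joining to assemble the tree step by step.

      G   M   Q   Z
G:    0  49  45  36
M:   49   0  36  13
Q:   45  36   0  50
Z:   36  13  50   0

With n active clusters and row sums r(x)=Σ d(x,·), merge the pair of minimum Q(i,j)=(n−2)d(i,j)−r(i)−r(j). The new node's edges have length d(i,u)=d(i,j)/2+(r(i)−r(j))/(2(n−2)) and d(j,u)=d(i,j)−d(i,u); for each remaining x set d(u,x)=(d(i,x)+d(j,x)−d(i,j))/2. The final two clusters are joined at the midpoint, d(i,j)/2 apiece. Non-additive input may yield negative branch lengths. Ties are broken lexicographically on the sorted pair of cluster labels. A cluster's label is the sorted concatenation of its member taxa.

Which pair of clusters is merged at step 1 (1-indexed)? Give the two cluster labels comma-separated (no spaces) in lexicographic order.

G,Q

step 1: merge (G,Q) at d=45, Q=-171; branch lengths G→89/4, Q→91/4; new cluster GQ
  updated: d(GQ,M)=20, d(GQ,Z)=41/2
step 2: merge (GQ,M) at d=20, Q=-107/2; branch lengths GQ→55/4, M→25/4; new cluster GMQ
  updated: d(GMQ,Z)=27/4
step 3: merge (GMQ,Z) at d=27/4; branch lengths GMQ→27/8, Z→27/8; new cluster GMQZ
final tree: (((G:89/4,Q:91/4):55/4,M:25/4):27/8,Z:27/8)
total length: 287/4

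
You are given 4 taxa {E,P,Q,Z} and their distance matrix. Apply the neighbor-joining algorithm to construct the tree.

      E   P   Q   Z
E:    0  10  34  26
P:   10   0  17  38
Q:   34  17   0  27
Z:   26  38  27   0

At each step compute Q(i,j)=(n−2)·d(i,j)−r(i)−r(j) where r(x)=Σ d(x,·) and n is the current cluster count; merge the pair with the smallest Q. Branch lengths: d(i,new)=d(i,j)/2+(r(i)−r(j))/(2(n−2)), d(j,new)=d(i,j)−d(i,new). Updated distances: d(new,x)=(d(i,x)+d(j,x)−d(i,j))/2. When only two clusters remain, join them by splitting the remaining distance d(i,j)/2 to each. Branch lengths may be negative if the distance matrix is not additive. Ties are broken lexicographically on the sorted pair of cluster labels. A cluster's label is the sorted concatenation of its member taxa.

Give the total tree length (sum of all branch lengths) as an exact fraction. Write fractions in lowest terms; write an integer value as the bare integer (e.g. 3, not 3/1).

189/4

step 1: merge (E,P) at d=10, Q=-115; branch lengths E→25/4, P→15/4; new cluster EP
  updated: d(EP,Q)=41/2, d(EP,Z)=27
step 2: merge (EP,Q) at d=41/2, Q=-149/2; branch lengths EP→41/4, Q→41/4; new cluster EPQ
  updated: d(EPQ,Z)=67/4
step 3: merge (EPQ,Z) at d=67/4; branch lengths EPQ→67/8, Z→67/8; new cluster EPQZ
final tree: (((E:25/4,P:15/4):41/4,Q:41/4):67/8,Z:67/8)
total length: 189/4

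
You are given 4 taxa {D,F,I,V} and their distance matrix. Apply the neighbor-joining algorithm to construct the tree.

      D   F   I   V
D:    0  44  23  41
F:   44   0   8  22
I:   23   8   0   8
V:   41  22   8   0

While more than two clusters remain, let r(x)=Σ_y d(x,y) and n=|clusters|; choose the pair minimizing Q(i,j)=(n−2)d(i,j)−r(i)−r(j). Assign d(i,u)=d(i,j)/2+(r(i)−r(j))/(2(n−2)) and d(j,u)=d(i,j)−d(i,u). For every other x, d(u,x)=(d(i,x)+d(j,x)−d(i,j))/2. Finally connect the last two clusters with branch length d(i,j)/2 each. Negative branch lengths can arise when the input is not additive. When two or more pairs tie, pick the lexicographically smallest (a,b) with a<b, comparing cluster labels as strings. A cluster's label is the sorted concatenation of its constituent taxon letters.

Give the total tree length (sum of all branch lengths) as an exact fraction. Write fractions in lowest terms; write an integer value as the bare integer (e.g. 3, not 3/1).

1. join D+I (d=23, Q=-101) ⇒ DI; edges |D|=115/4, |I|=-23/4
  updated: d(DI,F)=29/2, d(DI,V)=13
2. join DI+F (d=29/2, Q=-99/2) ⇒ DFI; edges |DI|=11/4, |F|=47/4
  updated: d(DFI,V)=41/4
3. join DFI+V (d=41/4) ⇒ DFIV; edges |DFI|=41/8, |V|=41/8
final tree: (((D:115/4,I:-23/4):11/4,F:47/4):41/8,V:41/8)
total length: 191/4

191/4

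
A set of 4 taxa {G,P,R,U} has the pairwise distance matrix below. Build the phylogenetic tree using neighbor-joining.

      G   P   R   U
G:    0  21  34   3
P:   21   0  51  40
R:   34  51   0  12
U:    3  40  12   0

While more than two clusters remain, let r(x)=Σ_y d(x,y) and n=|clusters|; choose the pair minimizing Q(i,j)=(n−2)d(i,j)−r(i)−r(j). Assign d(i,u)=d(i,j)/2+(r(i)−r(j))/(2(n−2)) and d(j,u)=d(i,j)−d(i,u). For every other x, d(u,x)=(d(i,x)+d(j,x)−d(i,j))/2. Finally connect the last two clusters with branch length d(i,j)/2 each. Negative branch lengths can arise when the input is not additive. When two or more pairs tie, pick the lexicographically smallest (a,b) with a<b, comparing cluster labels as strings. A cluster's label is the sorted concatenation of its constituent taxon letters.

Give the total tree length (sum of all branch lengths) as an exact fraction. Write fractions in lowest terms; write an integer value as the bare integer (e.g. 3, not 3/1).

iteration 1: select G,P (d=21, Q=-128); attach at lengths (-3, 24); label the merged cluster GP
  updated: d(GP,R)=32, d(GP,U)=11
iteration 2: select GP,R (d=32, Q=-55); attach at lengths (31/2, 33/2); label the merged cluster GPR
  updated: d(GPR,U)=-9/2
iteration 3: select GPR,U (d=-9/2); attach at lengths (-9/4, -9/4); label the merged cluster GPRU
final tree: (((G:-3,P:24):31/2,R:33/2):-9/4,U:-9/4)
total length: 97/2

97/2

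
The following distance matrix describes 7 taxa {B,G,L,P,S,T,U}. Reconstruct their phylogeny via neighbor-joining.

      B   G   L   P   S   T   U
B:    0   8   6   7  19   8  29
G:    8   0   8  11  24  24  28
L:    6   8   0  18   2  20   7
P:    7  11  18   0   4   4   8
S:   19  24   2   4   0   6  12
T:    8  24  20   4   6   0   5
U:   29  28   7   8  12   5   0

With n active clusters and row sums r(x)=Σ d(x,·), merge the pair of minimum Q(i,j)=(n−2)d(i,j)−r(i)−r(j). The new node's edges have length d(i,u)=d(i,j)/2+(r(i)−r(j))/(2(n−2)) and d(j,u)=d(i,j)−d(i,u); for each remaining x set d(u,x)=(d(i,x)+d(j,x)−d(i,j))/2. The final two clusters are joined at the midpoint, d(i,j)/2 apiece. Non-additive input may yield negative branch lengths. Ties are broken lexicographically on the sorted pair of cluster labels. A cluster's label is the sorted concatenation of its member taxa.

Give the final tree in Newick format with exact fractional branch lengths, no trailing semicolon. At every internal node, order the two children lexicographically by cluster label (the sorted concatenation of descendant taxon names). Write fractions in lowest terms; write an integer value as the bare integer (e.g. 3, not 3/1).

1. join B+G (d=8, Q=-140) ⇒ BG; edges |B|=7/5, |G|=33/5
  updated: d(BG,L)=3, d(BG,P)=5, d(BG,S)=35/2, d(BG,T)=12, d(BG,U)=49/2
2. join BG+L (d=3, Q=-100) ⇒ BGL; edges |BG|=3, |L|=0
  updated: d(BGL,P)=10, d(BGL,S)=33/4, d(BGL,T)=29/2, d(BGL,U)=57/4
3. join T+U (d=5, Q=-215/4) ⇒ TU; edges |T|=7/8, |U|=33/8
  updated: d(BGL,TU)=95/8, d(P,TU)=7/2, d(S,TU)=13/2
4. join BGL+S (d=33/4, Q=-259/8) ⇒ BGLS; edges |BGL|=223/32, |S|=41/32
  updated: d(BGLS,P)=23/8, d(BGLS,TU)=81/16
5. join BGLS+P (d=23/8, Q=-183/16) ⇒ BGLPS; edges |BGLS|=71/32, |P|=21/32
  updated: d(BGLPS,TU)=91/32
6. join BGLPS+TU (d=91/32) ⇒ BGLPSTU; edges |BGLPS|=91/64, |TU|=91/64
final tree: (((((B:7/5,G:33/5):3,L:0):223/32,S:41/32):71/32,P:21/32):91/64,(T:7/8,U:33/8):91/64)
total length: 959/32

(((((B:7/5,G:33/5):3,L:0):223/32,S:41/32):71/32,P:21/32):91/64,(T:7/8,U:33/8):91/64)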